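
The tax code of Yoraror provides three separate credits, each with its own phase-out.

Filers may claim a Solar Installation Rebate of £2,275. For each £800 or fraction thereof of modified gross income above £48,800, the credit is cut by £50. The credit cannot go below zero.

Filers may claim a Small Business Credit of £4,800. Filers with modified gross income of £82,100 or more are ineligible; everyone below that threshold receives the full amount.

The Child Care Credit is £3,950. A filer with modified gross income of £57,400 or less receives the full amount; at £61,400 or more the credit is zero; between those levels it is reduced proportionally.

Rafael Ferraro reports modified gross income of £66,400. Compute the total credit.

Solar Installation Rebate: income exceeds £48,800 by £17,600, which is 22 full-or-partial £800 increments; reduction = 22 × £50 = £1,100, leaving £1,175.
Small Business Credit: £66,400 is below the £82,100 cutoff, so the full £4,800 applies.
Child Care Credit: £66,400 is at or above £61,400, so the credit is £0.
Total: £1,175 + £4,800 + £0 = £5,975.

£5,975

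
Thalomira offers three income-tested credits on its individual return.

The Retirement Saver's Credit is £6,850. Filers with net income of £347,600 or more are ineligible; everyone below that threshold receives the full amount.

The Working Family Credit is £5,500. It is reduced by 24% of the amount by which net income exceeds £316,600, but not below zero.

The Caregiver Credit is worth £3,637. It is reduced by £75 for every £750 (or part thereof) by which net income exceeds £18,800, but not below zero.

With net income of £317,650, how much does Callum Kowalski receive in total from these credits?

Retirement Saver's Credit: £317,650 is below the £347,600 cutoff, so the full £6,850 applies.
Working Family Credit: 24% of the £1,050 excess over £316,600 is £252; credit = £5,500 − £252 = £5,248.
Caregiver Credit: income exceeds £18,800 by £298,850 → 399 increments × £75 = £29,925 ≥ base, so the credit is £0.
Total: £6,850 + £5,248 + £0 = £12,098.

£12,098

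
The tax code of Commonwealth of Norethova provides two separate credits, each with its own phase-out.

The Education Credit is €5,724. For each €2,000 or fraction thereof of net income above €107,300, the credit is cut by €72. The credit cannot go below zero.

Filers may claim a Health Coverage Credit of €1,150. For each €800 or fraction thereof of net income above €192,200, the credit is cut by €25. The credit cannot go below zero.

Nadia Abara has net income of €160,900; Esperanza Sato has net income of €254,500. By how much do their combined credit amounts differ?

Nadia (€160,900): Education Credit: income exceeds €107,300 by €53,600, which is 27 full-or-partial €2,000 increments; reduction = 27 × €72 = €1,944, leaving €3,780. Health Coverage Credit: €160,900 is at or below the €192,200 threshold, so the full €1,150 applies. total €3,780 + €1,150 = €4,930
Esperanza (€254,500): Education Credit: income exceeds €107,300 by €147,200, which is 74 full-or-partial €2,000 increments; reduction = 74 × €72 = €5,328, leaving €396. Health Coverage Credit: income exceeds €192,200 by €62,300 → 78 increments × €25 = €1,950 ≥ base, so the credit is €0. total €396 + €0 = €396
Difference: |€4,930 − €396| = €4,534.

€4,534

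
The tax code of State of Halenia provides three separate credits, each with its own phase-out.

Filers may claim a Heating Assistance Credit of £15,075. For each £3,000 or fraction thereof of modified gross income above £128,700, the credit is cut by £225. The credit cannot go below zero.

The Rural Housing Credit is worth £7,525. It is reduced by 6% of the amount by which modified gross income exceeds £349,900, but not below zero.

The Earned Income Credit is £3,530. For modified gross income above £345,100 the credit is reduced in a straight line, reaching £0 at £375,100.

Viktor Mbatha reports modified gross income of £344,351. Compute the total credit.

Heating Assistance Credit: income exceeds £128,700 by £215,651 → 72 increments × £225 = £16,200 ≥ base, so the credit is £0.
Rural Housing Credit: £344,351 is at or below the £349,900 threshold, so the full £7,525 applies.
Earned Income Credit: £344,351 is at or below the £345,100 threshold, so the full £3,530 applies.
Total: £0 + £7,525 + £3,530 = £11,055.

£11,055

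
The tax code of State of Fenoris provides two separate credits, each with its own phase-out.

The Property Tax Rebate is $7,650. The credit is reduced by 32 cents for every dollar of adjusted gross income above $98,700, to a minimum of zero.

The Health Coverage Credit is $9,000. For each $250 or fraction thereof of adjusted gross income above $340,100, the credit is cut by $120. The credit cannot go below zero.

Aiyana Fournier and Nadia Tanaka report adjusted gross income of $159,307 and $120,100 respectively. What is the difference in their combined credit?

Aiyana ($159,307): Property Tax Rebate: 32% of the $60,607 excess over $98,700 is $19,394.24 ≥ base, so the credit is $0. Health Coverage Credit: $159,307 is at or below the $340,100 threshold, so the full $9,000 applies. total $0 + $9,000 = $9,000
Nadia ($120,100): Property Tax Rebate: 32% of the $21,400 excess over $98,700 is $6,848; credit = $7,650 − $6,848 = $802. Health Coverage Credit: $120,100 is at or below the $340,100 threshold, so the full $9,000 applies. total $802 + $9,000 = $9,802
Difference: |$9,000 − $9,802| = $802.

$802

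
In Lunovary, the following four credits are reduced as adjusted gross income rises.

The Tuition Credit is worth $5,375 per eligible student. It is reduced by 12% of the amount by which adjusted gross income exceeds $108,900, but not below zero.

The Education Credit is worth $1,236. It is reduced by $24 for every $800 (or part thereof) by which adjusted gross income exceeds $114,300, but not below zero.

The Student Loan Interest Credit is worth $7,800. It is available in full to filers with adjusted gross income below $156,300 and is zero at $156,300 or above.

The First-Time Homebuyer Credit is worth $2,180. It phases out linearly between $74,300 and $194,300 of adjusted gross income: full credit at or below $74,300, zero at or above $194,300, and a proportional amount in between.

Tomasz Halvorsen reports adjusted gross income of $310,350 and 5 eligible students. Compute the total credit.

Tuition Credit: base = 5 × $5,375 = $26,875. 12% of the $201,450 excess over $108,900 is $24,174; credit = $26,875 − $24,174 = $2,701.
Education Credit: income exceeds $114,300 by $196,050 → 246 increments × $24 = $5,904 ≥ base, so the credit is $0.
Student Loan Interest Credit: $310,350 meets or exceeds the $156,300 cutoff, so the credit is $0.
First-Time Homebuyer Credit: $310,350 is at or above $194,300, so the credit is $0.
Total: $2,701 + $0 + $0 + $0 = $2,701.

$2,701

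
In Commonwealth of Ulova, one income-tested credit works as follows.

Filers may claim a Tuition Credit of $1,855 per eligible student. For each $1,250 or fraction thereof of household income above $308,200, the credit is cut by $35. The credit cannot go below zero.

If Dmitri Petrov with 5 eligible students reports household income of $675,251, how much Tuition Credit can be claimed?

$0

Tuition Credit: base = 5 × $1,855 = $9,275. income exceeds $308,200 by $367,051 → 294 increments × $35 = $10,290 ≥ base, so the credit is $0.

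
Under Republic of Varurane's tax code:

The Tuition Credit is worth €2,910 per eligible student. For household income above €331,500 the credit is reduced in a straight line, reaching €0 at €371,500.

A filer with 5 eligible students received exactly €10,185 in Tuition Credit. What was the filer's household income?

€343,500

Full credit = 5 × €2,910 = €14,550.
€10,185 is 10,185/14,550 of the full €14,550, so 4,365/14,550 of the €40,000 range has been used: income = €331,500 + €40,000 × 4,365/14,550 = €343,500.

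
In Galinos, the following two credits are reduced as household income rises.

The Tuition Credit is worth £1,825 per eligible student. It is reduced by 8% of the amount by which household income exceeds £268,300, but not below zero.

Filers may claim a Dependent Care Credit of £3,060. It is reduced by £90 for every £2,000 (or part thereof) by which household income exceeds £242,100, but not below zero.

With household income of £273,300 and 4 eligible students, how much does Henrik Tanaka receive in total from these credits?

£8,520

Tuition Credit: base = 4 × £1,825 = £7,300. 8% of the £5,000 excess over £268,300 is £400; credit = £7,300 − £400 = £6,900.
Dependent Care Credit: income exceeds £242,100 by £31,200, which is 16 full-or-partial £2,000 increments; reduction = 16 × £90 = £1,440, leaving £1,620.
Total: £6,900 + £1,620 = £8,520.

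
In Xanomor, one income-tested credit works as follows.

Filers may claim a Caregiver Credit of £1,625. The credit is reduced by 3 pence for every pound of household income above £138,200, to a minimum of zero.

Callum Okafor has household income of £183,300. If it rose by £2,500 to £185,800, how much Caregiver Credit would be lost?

At £183,300 — 3% of the £45,100 excess over £138,200 is £1,353; credit = £1,625 − £1,353 = £272.
At £185,800 — 3% of the £47,600 excess over £138,200 is £1,428; credit = £1,625 − £1,428 = £197.
Lost: £272 − £197 = £75.

£75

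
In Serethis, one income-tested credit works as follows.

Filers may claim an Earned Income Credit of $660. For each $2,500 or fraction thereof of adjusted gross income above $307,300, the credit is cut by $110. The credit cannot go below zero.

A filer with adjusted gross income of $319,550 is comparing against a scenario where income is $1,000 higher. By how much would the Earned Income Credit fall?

At $319,550 — income exceeds $307,300 by $12,250, which is 5 full-or-partial $2,500 increments; reduction = 5 × $110 = $550, leaving $110.
At $320,550 — income exceeds $307,300 by $13,250 → 6 increments × $110 = $660 ≥ base, so the credit is $0.
Lost: $110 − $0 = $110.

$110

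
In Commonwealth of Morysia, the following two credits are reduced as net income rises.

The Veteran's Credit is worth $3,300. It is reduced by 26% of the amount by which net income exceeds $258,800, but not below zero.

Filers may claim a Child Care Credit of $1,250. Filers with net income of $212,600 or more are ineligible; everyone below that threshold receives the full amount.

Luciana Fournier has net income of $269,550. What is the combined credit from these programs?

Veteran's Credit: 26% of the $10,750 excess over $258,800 is $2,795; credit = $3,300 − $2,795 = $505.
Child Care Credit: $269,550 meets or exceeds the $212,600 cutoff, so the credit is $0.
Total: $505 + $0 = $505.

$505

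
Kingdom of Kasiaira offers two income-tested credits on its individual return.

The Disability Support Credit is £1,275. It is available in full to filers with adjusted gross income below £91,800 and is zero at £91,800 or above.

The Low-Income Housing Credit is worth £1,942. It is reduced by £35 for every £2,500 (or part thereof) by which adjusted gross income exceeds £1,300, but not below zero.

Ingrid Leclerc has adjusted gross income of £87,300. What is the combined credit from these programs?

£1,992

Disability Support Credit: £87,300 is below the £91,800 cutoff, so the full £1,275 applies.
Low-Income Housing Credit: income exceeds £1,300 by £86,000, which is 35 full-or-partial £2,500 increments; reduction = 35 × £35 = £1,225, leaving £717.
Total: £1,275 + £717 = £1,992.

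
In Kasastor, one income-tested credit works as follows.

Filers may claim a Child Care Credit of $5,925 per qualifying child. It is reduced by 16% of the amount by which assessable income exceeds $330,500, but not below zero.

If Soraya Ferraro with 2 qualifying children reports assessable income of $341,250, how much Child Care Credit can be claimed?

Child Care Credit: base = 2 × $5,925 = $11,850. 16% of the $10,750 excess over $330,500 is $1,720; credit = $11,850 − $1,720 = $10,130.

$10,130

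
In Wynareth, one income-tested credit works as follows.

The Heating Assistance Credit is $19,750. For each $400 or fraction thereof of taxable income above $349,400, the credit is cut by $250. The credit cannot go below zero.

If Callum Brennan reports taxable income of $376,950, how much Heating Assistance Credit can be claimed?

$2,500

Heating Assistance Credit: income exceeds $349,400 by $27,550, which is 69 full-or-partial $400 increments; reduction = 69 × $250 = $17,250, leaving $2,500.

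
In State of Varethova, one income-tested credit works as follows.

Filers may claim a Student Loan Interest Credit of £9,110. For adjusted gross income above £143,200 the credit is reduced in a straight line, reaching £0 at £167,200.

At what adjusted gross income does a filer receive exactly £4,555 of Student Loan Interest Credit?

£4,555 is 4,555/9,110 of the full £9,110, so 4,555/9,110 of the £24,000 range has been used: income = £143,200 + £24,000 × 4,555/9,110 = £155,200.

£155,200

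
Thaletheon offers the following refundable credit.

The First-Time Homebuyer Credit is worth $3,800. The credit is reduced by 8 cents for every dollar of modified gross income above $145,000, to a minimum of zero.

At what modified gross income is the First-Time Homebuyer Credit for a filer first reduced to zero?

$192,500

The credit falls by 8% of each dollar above $145,000, so it reaches zero when the excess is $3,800 / 8% = $47,500: income = $145,000 + $47,500 = $192,500.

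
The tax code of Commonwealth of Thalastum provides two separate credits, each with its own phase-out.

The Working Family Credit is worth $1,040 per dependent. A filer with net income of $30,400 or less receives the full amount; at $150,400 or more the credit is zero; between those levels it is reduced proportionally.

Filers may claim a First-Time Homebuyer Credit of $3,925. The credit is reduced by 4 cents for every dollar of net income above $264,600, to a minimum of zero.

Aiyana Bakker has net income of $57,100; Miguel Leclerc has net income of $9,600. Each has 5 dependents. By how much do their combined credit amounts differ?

$1,157

Aiyana ($57,100): Working Family Credit: base = 5 × $1,040 = $5,200. $57,100 is $26,700 into a $120,000 phase-out range, leaving 93,300/120,000 of the credit: $5,200 × 93,300/120,000 = $4,043. First-Time Homebuyer Credit: $57,100 is at or below the $264,600 threshold, so the full $3,925 applies. total $4,043 + $3,925 = $7,968
Miguel ($9,600): Working Family Credit: base = 5 × $1,040 = $5,200. $9,600 is at or below the $30,400 threshold, so the full $5,200 applies. First-Time Homebuyer Credit: $9,600 is at or below the $264,600 threshold, so the full $3,925 applies. total $5,200 + $3,925 = $9,125
Difference: |$7,968 − $9,125| = $1,157.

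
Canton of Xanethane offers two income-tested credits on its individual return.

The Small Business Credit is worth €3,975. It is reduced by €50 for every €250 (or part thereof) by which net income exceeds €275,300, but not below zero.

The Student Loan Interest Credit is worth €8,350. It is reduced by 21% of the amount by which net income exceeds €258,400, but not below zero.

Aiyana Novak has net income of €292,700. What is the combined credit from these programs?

€1,622

Small Business Credit: income exceeds €275,300 by €17,400, which is 70 full-or-partial €250 increments; reduction = 70 × €50 = €3,500, leaving €475.
Student Loan Interest Credit: 21% of the €34,300 excess over €258,400 is €7,203; credit = €8,350 − €7,203 = €1,147.
Total: €475 + €1,147 = €1,622.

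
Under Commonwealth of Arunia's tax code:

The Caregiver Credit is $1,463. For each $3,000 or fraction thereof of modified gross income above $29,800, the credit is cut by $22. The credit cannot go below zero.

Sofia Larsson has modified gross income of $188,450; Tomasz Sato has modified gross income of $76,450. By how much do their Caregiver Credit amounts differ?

$814

Sofia ($188,450): Caregiver Credit: income exceeds $29,800 by $158,650, which is 53 full-or-partial $3,000 increments; reduction = 53 × $22 = $1,166, leaving $297.
Tomasz ($76,450): Caregiver Credit: income exceeds $29,800 by $46,650, which is 16 full-or-partial $3,000 increments; reduction = 16 × $22 = $352, leaving $1,111.
Difference: |$297 − $1,111| = $814.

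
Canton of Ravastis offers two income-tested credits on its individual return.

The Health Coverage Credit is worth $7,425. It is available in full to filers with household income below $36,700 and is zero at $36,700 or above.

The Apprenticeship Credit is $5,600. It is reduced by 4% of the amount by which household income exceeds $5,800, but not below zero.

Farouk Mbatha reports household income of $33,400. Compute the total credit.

$11,921

Health Coverage Credit: $33,400 is below the $36,700 cutoff, so the full $7,425 applies.
Apprenticeship Credit: 4% of the $27,600 excess over $5,800 is $1,104; credit = $5,600 − $1,104 = $4,496.
Total: $7,425 + $4,496 = $11,921.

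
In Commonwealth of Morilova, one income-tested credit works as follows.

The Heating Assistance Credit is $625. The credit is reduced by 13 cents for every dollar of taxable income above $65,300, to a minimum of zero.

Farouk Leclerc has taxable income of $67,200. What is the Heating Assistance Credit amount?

Heating Assistance Credit: 13% of the $1,900 excess over $65,300 is $247; credit = $625 − $247 = $378.

$378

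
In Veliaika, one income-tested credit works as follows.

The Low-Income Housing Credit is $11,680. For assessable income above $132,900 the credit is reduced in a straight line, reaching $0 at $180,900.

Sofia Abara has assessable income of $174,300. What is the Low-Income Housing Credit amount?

$1,606

Low-Income Housing Credit: $174,300 is $41,400 into a $48,000 phase-out range, leaving 6,600/48,000 of the credit: $11,680 × 6,600/48,000 = $1,606.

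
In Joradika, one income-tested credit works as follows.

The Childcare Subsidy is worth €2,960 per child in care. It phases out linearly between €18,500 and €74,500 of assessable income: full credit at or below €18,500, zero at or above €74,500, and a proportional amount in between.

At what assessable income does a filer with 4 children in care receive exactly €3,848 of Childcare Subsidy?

€56,300

Full credit = 4 × €2,960 = €11,840.
€3,848 is 3,848/11,840 of the full €11,840, so 7,992/11,840 of the €56,000 range has been used: income = €18,500 + €56,000 × 7,992/11,840 = €56,300.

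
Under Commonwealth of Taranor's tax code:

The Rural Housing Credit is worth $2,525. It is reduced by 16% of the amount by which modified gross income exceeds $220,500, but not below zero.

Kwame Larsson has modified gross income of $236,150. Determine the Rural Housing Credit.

Rural Housing Credit: 16% of the $15,650 excess over $220,500 is $2,504; credit = $2,525 − $2,504 = $21.

$21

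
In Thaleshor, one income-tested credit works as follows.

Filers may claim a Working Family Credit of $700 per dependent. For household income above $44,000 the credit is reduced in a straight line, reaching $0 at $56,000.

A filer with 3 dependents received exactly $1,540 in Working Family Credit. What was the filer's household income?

Full credit = 3 × $700 = $2,100.
$1,540 is 1,540/2,100 of the full $2,100, so 560/2,100 of the $12,000 range has been used: income = $44,000 + $12,000 × 560/2,100 = $47,200.

$47,200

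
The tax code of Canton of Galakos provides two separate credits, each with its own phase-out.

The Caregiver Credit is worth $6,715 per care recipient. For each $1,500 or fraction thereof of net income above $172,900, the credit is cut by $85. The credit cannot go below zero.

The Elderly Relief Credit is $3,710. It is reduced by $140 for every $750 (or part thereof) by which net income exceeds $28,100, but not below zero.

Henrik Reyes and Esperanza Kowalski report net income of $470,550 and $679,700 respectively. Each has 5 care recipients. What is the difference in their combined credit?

Henrik ($470,550): Caregiver Credit: base = 5 × $6,715 = $33,575. income exceeds $172,900 by $297,650, which is 199 full-or-partial $1,500 increments; reduction = 199 × $85 = $16,915, leaving $16,660. Elderly Relief Credit: income exceeds $28,100 by $442,450 → 590 increments × $140 = $82,600 ≥ base, so the credit is $0. total $16,660 + $0 = $16,660
Esperanza ($679,700): Caregiver Credit: base = 5 × $6,715 = $33,575. income exceeds $172,900 by $506,800, which is 338 full-or-partial $1,500 increments; reduction = 338 × $85 = $28,730, leaving $4,845. Elderly Relief Credit: income exceeds $28,100 by $651,600 → 869 increments × $140 = $121,660 ≥ base, so the credit is $0. total $4,845 + $0 = $4,845
Difference: |$16,660 − $4,845| = $11,815.

$11,815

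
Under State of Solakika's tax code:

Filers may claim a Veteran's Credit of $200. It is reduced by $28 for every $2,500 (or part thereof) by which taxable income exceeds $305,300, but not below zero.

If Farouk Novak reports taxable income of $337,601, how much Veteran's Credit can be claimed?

Veteran's Credit: income exceeds $305,300 by $32,301 → 13 increments × $28 = $364 ≥ base, so the credit is $0.

$0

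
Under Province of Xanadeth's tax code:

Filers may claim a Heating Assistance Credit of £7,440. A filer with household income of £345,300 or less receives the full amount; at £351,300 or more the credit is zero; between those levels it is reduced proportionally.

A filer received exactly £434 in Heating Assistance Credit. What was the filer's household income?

£350,950

£434 is 434/7,440 of the full £7,440, so 7,006/7,440 of the £6,000 range has been used: income = £345,300 + £6,000 × 7,006/7,440 = £350,950.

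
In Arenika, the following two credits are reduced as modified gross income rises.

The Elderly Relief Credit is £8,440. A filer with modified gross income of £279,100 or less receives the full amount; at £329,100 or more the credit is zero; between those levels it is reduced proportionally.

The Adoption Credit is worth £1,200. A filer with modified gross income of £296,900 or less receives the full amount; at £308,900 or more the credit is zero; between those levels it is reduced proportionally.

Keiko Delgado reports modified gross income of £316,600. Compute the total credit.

Elderly Relief Credit: £316,600 is £37,500 into a £50,000 phase-out range, leaving 12,500/50,000 of the credit: £8,440 × 12,500/50,000 = £2,110.
Adoption Credit: £316,600 is at or above £308,900, so the credit is £0.
Total: £2,110 + £0 = £2,110.

£2,110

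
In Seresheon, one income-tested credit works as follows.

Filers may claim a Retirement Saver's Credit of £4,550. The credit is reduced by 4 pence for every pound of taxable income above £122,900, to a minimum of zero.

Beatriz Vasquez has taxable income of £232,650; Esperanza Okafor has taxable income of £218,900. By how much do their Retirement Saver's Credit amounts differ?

£550

Beatriz (£232,650): Retirement Saver's Credit: 4% of the £109,750 excess over £122,900 is £4,390; credit = £4,550 − £4,390 = £160.
Esperanza (£218,900): Retirement Saver's Credit: 4% of the £96,000 excess over £122,900 is £3,840; credit = £4,550 − £3,840 = £710.
Difference: |£160 − £710| = £550.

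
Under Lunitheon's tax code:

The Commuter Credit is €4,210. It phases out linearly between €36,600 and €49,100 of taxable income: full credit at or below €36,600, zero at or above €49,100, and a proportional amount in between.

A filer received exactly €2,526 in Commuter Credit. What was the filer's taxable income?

€41,600

€2,526 is 2,526/4,210 of the full €4,210, so 1,684/4,210 of the €12,500 range has been used: income = €36,600 + €12,500 × 1,684/4,210 = €41,600.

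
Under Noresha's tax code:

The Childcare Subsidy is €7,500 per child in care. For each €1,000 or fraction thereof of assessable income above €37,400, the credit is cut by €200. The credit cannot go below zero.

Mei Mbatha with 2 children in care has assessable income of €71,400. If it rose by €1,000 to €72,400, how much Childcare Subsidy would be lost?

€200

At €71,400 — base = 2 × €7,500 = €15,000. income exceeds €37,400 by €34,000, which is 34 full-or-partial €1,000 increments; reduction = 34 × €200 = €6,800, leaving €8,200.
At €72,400 — base = 2 × €7,500 = €15,000. income exceeds €37,400 by €35,000, which is 35 full-or-partial €1,000 increments; reduction = 35 × €200 = €7,000, leaving €8,000.
Lost: €8,200 − €8,000 = €200.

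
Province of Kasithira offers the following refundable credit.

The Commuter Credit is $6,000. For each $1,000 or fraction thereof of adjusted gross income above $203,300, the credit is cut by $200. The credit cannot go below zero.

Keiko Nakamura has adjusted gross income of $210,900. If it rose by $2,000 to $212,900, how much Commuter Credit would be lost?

$400

At $210,900 — income exceeds $203,300 by $7,600, which is 8 full-or-partial $1,000 increments; reduction = 8 × $200 = $1,600, leaving $4,400.
At $212,900 — income exceeds $203,300 by $9,600, which is 10 full-or-partial $1,000 increments; reduction = 10 × $200 = $2,000, leaving $4,000.
Lost: $4,400 − $4,000 = $400.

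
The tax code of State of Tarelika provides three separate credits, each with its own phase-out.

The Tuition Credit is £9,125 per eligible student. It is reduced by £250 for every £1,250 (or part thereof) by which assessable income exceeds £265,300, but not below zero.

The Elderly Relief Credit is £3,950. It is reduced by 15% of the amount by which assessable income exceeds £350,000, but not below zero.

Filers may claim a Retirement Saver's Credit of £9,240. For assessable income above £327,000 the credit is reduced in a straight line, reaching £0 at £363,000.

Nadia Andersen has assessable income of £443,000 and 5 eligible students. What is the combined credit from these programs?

Tuition Credit: base = 5 × £9,125 = £45,625. income exceeds £265,300 by £177,700, which is 143 full-or-partial £1,250 increments; reduction = 143 × £250 = £35,750, leaving £9,875.
Elderly Relief Credit: 15% of the £93,000 excess over £350,000 is £13,950 ≥ base, so the credit is £0.
Retirement Saver's Credit: £443,000 is at or above £363,000, so the credit is £0.
Total: £9,875 + £0 + £0 = £9,875.

£9,875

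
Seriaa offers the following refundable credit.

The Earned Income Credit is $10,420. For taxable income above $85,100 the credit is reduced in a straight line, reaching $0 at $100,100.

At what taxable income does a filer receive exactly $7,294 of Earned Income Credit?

$89,600

$7,294 is 7,294/10,420 of the full $10,420, so 3,126/10,420 of the $15,000 range has been used: income = $85,100 + $15,000 × 3,126/10,420 = $89,600.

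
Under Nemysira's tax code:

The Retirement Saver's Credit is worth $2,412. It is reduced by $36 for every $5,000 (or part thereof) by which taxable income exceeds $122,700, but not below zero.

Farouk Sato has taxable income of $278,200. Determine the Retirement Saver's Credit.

$1,260

Retirement Saver's Credit: income exceeds $122,700 by $155,500, which is 32 full-or-partial $5,000 increments; reduction = 32 × $36 = $1,152, leaving $1,260.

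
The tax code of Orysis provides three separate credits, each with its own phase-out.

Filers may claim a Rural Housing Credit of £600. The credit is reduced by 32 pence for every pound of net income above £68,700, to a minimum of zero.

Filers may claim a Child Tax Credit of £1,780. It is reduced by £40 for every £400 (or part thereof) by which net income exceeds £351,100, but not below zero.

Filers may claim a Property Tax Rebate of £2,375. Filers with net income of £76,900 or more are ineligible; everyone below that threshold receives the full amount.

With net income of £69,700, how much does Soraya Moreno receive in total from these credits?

Rural Housing Credit: 32% of the £1,000 excess over £68,700 is £320; credit = £600 − £320 = £280.
Child Tax Credit: £69,700 is at or below the £351,100 threshold, so the full £1,780 applies.
Property Tax Rebate: £69,700 is below the £76,900 cutoff, so the full £2,375 applies.
Total: £280 + £1,780 + £2,375 = £4,435.

£4,435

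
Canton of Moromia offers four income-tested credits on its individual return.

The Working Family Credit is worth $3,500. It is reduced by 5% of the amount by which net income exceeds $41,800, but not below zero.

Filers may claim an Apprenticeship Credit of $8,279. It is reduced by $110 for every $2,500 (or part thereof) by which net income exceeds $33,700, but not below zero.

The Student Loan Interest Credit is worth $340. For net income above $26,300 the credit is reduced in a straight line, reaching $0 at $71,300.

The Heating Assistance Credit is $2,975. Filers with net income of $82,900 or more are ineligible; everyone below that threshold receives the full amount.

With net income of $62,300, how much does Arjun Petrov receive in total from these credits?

$12,477

Working Family Credit: 5% of the $20,500 excess over $41,800 is $1,025; credit = $3,500 − $1,025 = $2,475.
Apprenticeship Credit: income exceeds $33,700 by $28,600, which is 12 full-or-partial $2,500 increments; reduction = 12 × $110 = $1,320, leaving $6,959.
Student Loan Interest Credit: $62,300 is $36,000 into a $45,000 phase-out range, leaving 9,000/45,000 of the credit: $340 × 9,000/45,000 = $68.
Heating Assistance Credit: $62,300 is below the $82,900 cutoff, so the full $2,975 applies.
Total: $2,475 + $6,959 + $68 + $2,975 = $12,477.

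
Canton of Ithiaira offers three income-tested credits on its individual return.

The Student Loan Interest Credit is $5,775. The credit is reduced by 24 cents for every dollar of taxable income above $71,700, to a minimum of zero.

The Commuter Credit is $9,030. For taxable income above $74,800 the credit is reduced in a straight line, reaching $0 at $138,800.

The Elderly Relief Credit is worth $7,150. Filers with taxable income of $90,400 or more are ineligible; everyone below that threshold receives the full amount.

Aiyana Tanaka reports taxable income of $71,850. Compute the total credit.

Student Loan Interest Credit: 24% of the $150 excess over $71,700 is $36; credit = $5,775 − $36 = $5,739.
Commuter Credit: $71,850 is at or below the $74,800 threshold, so the full $9,030 applies.
Elderly Relief Credit: $71,850 is below the $90,400 cutoff, so the full $7,150 applies.
Total: $5,739 + $9,030 + $7,150 = $21,919.

$21,919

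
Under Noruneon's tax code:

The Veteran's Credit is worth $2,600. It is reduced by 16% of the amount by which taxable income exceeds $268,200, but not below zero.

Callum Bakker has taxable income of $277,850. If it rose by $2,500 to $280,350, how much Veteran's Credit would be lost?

At $277,850 — 16% of the $9,650 excess over $268,200 is $1,544; credit = $2,600 − $1,544 = $1,056.
At $280,350 — 16% of the $12,150 excess over $268,200 is $1,944; credit = $2,600 − $1,944 = $656.
Lost: $1,056 − $656 = $400.

$400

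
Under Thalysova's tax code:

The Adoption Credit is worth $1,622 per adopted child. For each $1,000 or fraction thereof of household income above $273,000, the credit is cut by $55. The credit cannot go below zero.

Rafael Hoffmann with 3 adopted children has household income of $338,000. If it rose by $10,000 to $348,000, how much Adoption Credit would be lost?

At $338,000 — base = 3 × $1,622 = $4,866. income exceeds $273,000 by $65,000, which is 65 full-or-partial $1,000 increments; reduction = 65 × $55 = $3,575, leaving $1,291.
At $348,000 — base = 3 × $1,622 = $4,866. income exceeds $273,000 by $75,000, which is 75 full-or-partial $1,000 increments; reduction = 75 × $55 = $4,125, leaving $741.
Lost: $1,291 − $741 = $550.

$550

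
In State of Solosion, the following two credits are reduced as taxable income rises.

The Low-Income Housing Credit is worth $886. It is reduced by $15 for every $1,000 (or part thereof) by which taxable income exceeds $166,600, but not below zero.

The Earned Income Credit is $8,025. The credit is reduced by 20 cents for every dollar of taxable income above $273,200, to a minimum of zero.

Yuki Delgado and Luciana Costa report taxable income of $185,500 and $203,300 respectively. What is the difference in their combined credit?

Yuki ($185,500): Low-Income Housing Credit: income exceeds $166,600 by $18,900, which is 19 full-or-partial $1,000 increments; reduction = 19 × $15 = $285, leaving $601. Earned Income Credit: $185,500 is at or below the $273,200 threshold, so the full $8,025 applies. total $601 + $8,025 = $8,626
Luciana ($203,300): Low-Income Housing Credit: income exceeds $166,600 by $36,700, which is 37 full-or-partial $1,000 increments; reduction = 37 × $15 = $555, leaving $331. Earned Income Credit: $203,300 is at or below the $273,200 threshold, so the full $8,025 applies. total $331 + $8,025 = $8,356
Difference: |$8,626 − $8,356| = $270.

$270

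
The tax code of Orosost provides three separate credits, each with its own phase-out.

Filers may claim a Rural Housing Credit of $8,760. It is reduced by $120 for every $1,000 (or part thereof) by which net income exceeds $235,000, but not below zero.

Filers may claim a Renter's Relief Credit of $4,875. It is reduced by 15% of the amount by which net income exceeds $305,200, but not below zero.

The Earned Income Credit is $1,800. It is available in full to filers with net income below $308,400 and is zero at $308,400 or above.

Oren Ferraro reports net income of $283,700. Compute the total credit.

Rural Housing Credit: income exceeds $235,000 by $48,700, which is 49 full-or-partial $1,000 increments; reduction = 49 × $120 = $5,880, leaving $2,880.
Renter's Relief Credit: $283,700 is at or below the $305,200 threshold, so the full $4,875 applies.
Earned Income Credit: $283,700 is below the $308,400 cutoff, so the full $1,800 applies.
Total: $2,880 + $4,875 + $1,800 = $9,555.

$9,555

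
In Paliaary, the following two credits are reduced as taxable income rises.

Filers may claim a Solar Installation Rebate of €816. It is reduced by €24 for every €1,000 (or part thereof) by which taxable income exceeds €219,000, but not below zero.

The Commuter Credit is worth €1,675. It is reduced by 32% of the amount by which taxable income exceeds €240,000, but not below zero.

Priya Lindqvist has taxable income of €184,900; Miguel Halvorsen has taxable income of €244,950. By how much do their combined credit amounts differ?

€2,208

Priya (€184,900): Solar Installation Rebate: €184,900 is at or below the €219,000 threshold, so the full €816 applies. Commuter Credit: €184,900 is at or below the €240,000 threshold, so the full €1,675 applies. total €816 + €1,675 = €2,491
Miguel (€244,950): Solar Installation Rebate: income exceeds €219,000 by €25,950, which is 26 full-or-partial €1,000 increments; reduction = 26 × €24 = €624, leaving €192. Commuter Credit: 32% of the €4,950 excess over €240,000 is €1,584; credit = €1,675 − €1,584 = €91. total €192 + €91 = €283
Difference: |€2,491 − €283| = €2,208.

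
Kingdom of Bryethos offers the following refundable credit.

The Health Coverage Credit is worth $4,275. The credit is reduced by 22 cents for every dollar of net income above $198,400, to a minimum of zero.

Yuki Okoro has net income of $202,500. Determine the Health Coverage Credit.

Health Coverage Credit: 22% of the $4,100 excess over $198,400 is $902; credit = $4,275 − $902 = $3,373.

$3,373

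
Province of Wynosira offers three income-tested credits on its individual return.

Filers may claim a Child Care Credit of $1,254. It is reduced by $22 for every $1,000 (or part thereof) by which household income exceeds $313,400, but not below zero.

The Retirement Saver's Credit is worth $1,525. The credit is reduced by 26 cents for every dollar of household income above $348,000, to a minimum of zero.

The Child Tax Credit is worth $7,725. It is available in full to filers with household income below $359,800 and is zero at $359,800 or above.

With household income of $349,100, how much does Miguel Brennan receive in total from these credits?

$9,426

Child Care Credit: income exceeds $313,400 by $35,700, which is 36 full-or-partial $1,000 increments; reduction = 36 × $22 = $792, leaving $462.
Retirement Saver's Credit: 26% of the $1,100 excess over $348,000 is $286; credit = $1,525 − $286 = $1,239.
Child Tax Credit: $349,100 is below the $359,800 cutoff, so the full $7,725 applies.
Total: $462 + $1,239 + $7,725 = $9,426.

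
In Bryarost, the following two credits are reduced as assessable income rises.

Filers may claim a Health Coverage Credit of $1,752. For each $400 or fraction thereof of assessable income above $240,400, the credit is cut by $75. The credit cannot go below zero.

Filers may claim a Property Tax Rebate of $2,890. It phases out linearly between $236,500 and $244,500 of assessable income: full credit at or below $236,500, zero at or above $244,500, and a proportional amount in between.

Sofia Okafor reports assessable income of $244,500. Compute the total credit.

Health Coverage Credit: income exceeds $240,400 by $4,100, which is 11 full-or-partial $400 increments; reduction = 11 × $75 = $825, leaving $927.
Property Tax Rebate: $244,500 is at or above $244,500, so the credit is $0.
Total: $927 + $0 = $927.

$927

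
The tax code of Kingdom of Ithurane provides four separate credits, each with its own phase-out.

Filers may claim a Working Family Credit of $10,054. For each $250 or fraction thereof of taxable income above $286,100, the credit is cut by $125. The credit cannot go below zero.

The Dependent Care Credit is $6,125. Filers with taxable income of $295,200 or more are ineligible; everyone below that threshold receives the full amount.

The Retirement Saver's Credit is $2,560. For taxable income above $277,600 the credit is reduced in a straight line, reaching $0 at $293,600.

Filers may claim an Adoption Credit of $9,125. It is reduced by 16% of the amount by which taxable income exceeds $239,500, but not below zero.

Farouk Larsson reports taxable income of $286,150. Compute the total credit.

$18,907

Working Family Credit: income exceeds $286,100 by $50, which is 1 full-or-partial $250 increment; reduction = 1 × $125 = $125, leaving $9,929.
Dependent Care Credit: $286,150 is below the $295,200 cutoff, so the full $6,125 applies.
Retirement Saver's Credit: $286,150 is $8,550 into a $16,000 phase-out range, leaving 7,450/16,000 of the credit: $2,560 × 7,450/16,000 = $1,192.
Adoption Credit: 16% of the $46,650 excess over $239,500 is $7,464; credit = $9,125 − $7,464 = $1,661.
Total: $9,929 + $6,125 + $1,192 + $1,661 = $18,907.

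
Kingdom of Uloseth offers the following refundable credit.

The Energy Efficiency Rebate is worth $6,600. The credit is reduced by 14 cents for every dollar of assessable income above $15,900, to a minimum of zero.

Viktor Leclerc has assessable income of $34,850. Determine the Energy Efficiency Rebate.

Energy Efficiency Rebate: 14% of the $18,950 excess over $15,900 is $2,653; credit = $6,600 − $2,653 = $3,947.

$3,947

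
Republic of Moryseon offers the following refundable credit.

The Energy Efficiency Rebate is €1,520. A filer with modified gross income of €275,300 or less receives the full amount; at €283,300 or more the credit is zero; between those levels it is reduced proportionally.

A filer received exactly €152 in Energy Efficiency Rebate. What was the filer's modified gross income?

€282,500

€152 is 152/1,520 of the full €1,520, so 1,368/1,520 of the €8,000 range has been used: income = €275,300 + €8,000 × 1,368/1,520 = €282,500.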